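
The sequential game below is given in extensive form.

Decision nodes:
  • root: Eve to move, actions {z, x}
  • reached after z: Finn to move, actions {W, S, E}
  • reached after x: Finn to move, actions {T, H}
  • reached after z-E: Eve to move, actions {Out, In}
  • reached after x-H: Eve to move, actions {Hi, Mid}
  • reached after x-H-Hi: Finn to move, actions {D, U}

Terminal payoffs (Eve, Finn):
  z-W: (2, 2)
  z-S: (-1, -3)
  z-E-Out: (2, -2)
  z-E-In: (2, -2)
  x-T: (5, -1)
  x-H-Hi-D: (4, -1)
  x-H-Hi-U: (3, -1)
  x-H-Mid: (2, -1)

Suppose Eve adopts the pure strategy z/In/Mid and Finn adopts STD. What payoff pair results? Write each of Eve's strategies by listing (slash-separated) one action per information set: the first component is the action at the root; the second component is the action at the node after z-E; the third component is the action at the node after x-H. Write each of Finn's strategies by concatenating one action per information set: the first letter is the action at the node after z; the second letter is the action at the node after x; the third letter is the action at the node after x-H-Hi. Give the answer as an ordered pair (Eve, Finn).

(-1, -3)

Trace the play path from the root:
  Eve plays z
  Finn plays S at [z]
→ terminal payoff (-1, -3).
(Eve's choice at the node after z-E is never reached on this path, so it doesn't affect the outcome.)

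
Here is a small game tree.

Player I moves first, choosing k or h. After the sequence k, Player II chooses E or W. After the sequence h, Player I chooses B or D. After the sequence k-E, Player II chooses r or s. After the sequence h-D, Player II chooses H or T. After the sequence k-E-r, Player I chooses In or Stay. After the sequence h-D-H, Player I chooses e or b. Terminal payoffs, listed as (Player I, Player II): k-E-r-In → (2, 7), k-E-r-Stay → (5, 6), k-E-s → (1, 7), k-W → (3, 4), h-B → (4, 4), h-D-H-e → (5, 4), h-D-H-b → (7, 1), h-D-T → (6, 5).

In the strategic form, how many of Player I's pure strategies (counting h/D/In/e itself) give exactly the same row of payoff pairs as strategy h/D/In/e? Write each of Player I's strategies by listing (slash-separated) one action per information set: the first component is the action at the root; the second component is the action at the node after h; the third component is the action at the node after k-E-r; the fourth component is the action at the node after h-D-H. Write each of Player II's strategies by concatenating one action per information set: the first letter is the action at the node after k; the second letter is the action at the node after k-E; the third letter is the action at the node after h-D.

2

Row for h/D/In/e (columns ErH, ErT, EsH, EsT, WrH, WrT, WsH, WsT): (5,4) (6,5) (5,4) (6,5) (5,4) (6,5) (5,4) (6,5).
Under h/D/In/e, Player I's choice at the node after k-E-r can never be reached regardless of what Player II does, so varying those choices leaves every outcome unchanged.
Holding the reachable choices fixed and varying the unreachable one freely already gives 2 equivalent strategies.
No other strategy reproduces this row, so those 2 are the full class: h/D/In/e, h/D/Stay/e.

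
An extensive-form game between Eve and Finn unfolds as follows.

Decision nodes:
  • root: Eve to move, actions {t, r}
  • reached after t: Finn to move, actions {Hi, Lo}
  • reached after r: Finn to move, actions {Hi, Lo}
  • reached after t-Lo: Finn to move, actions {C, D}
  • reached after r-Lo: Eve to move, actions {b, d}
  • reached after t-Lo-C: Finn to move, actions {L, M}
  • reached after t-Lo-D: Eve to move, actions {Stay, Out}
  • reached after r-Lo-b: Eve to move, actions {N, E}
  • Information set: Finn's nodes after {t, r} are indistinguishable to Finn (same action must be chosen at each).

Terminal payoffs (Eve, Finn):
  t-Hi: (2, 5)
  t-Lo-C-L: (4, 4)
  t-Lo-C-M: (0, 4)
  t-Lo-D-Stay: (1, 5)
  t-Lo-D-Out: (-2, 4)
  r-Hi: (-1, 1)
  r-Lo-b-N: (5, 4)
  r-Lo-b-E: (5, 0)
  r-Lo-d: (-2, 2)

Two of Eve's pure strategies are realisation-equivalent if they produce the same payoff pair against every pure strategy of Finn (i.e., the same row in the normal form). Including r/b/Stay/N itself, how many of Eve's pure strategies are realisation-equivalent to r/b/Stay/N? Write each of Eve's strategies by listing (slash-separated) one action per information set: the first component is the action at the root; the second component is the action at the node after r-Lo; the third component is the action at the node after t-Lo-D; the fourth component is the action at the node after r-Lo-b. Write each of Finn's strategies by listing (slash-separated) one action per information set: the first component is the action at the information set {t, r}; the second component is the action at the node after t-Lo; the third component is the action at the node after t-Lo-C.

Row for r/b/Stay/N (columns Hi/C/L, Hi/C/M, Hi/D/L, Hi/D/M, Lo/C/L, Lo/C/M, Lo/D/L, Lo/D/M): (-1,1) (-1,1) (-1,1) (-1,1) (5,4) (5,4) (5,4) (5,4).
Under r/b/Stay/N, Eve's choice at the node after t-Lo-D can never be reached regardless of what Finn does, so varying those choices leaves every outcome unchanged.
Holding the reachable choices fixed and varying the unreachable one freely already gives 2 equivalent strategies.
No other strategy reproduces this row, so those 2 are the full class: r/b/Stay/N, r/b/Out/N.

2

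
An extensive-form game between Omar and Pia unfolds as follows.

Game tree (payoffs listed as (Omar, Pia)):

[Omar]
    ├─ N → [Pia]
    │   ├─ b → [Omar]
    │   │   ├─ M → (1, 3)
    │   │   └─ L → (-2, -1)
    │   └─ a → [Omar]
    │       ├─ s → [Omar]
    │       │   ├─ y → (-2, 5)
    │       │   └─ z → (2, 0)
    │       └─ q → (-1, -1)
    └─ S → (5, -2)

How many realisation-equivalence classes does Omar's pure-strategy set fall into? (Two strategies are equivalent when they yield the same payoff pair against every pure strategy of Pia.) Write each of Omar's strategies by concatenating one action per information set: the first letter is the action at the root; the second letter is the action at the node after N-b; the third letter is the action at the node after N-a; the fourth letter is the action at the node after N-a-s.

7

Omar has 16 pure strategies: NMsy, NMsz, NMqy, NMqz, NLsy, NLsz, NLqy, NLqz, SMsy, SMsz, SMqy, SMqz, SLsy, SLsz, SLqy, SLqz. Columns: b, a.
{NMsy} → row (1,3) (-2,5)
{NMsz} → row (1,3) (2,0)
{NMqy, NMqz} → row (1,3) (-1,-1)
{NLsy} → row (-2,-1) (-2,5)
{NLsz} → row (-2,-1) (2,0)
{NLqy, NLqz} → row (-2,-1) (-1,-1)
{SMsy, SMsz, SMqy, SMqz, SLsy, SLsz, SLqy, SLqz} → row (5,-2) (5,-2)
That's 7 distinct rows out of 16 strategies.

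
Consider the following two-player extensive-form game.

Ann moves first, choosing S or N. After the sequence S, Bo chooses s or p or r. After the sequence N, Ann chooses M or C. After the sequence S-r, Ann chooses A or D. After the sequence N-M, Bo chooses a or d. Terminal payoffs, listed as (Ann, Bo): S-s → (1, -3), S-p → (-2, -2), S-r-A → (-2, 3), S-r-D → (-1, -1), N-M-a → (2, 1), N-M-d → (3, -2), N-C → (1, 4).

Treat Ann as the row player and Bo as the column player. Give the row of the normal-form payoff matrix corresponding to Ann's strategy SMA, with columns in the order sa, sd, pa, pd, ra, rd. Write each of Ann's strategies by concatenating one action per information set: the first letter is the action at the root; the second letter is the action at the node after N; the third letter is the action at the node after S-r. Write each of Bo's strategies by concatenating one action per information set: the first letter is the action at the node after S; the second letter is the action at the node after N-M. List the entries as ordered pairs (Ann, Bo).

(1,-3) (1,-3) (-2,-2) (-2,-2) (-2,3) (-2,3)

vs sa: Ann plays S → Bo plays s at [S] → (1, -3)
vs sd: Ann plays S → Bo plays s at [S] → (1, -3)
vs pa: Ann plays S → Bo plays p at [S] → (-2, -2)
vs pd: Ann plays S → Bo plays p at [S] → (-2, -2)
vs ra: Ann plays S → Bo plays r at [S] → Ann plays A at [S-r] → (-2, 3)
vs rd: Ann plays S → Bo plays r at [S] → Ann plays A at [S-r] → (-2, 3)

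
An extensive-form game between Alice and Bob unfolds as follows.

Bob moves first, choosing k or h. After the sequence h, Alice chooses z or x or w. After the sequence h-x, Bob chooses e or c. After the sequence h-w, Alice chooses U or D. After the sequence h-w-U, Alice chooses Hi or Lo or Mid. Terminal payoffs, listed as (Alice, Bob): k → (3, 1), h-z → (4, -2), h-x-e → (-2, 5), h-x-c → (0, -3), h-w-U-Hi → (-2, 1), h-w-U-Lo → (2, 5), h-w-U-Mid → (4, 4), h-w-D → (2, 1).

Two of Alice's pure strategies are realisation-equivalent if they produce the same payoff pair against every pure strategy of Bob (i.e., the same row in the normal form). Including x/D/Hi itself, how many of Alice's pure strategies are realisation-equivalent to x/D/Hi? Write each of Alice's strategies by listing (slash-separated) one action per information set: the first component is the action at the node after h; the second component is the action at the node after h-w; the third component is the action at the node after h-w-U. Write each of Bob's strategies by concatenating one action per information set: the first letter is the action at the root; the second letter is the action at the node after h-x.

Row for x/D/Hi (columns ke, kc, he, hc): (3,1) (3,1) (-2,5) (0,-3).
Under x/D/Hi, Alice's choice at the node after h-w and at the node after h-w-U can never be reached regardless of what Bob does, so varying those choices leaves every outcome unchanged.
Holding the reachable choices fixed and varying the unreachable ones freely already gives 2 × 3 = 6 equivalent strategies.
No other strategy reproduces this row, so those 6 are the full class: x/U/Hi, x/U/Lo, x/U/Mid, x/D/Hi, x/D/Lo, x/D/Mid.

6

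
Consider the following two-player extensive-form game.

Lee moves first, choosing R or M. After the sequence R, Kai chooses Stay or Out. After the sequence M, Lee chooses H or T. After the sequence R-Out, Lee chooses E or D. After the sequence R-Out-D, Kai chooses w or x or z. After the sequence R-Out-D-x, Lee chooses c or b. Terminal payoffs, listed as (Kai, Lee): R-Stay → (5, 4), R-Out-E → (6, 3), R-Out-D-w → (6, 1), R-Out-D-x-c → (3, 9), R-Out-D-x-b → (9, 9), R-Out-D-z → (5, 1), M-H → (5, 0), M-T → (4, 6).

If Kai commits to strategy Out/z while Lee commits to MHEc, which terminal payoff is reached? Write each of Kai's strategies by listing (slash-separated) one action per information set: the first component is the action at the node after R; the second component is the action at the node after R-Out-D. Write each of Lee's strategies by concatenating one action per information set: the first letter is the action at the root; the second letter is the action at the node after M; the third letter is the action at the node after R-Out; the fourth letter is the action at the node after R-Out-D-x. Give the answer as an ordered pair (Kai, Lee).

(5, 0)

Trace the play path from the root:
  Lee plays M
  Lee plays H at [M]
→ terminal payoff (5, 0).
(Kai's choice at the node after R is never reached on this path, so it doesn't affect the outcome.)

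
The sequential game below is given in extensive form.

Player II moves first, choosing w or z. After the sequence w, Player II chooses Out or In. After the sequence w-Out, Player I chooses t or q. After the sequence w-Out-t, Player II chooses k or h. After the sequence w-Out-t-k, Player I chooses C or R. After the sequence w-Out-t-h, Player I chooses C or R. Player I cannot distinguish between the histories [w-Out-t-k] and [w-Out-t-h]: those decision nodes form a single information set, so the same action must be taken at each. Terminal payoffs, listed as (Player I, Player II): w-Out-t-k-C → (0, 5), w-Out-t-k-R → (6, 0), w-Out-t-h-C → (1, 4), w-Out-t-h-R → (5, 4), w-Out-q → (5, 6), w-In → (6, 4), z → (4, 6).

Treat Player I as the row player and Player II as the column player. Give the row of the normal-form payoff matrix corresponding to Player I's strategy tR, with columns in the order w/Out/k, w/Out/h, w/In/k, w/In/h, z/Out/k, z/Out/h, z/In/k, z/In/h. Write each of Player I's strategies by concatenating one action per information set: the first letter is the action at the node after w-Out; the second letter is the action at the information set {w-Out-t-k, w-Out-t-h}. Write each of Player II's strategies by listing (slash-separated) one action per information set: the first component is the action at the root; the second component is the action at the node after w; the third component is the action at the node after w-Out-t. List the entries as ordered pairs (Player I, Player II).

vs w/Out/k: Player II plays w → Player II plays Out at [w] → Player I plays t at [w-Out] → Player II plays k at [w-Out-t] → Player I plays R at [w-Out-t-k] → (6, 0)
vs w/Out/h: Player II plays w → Player II plays Out at [w] → Player I plays t at [w-Out] → Player II plays h at [w-Out-t] → Player I plays R at [w-Out-t-h] → (5, 4)
vs w/In/k: Player II plays w → Player II plays In at [w] → (6, 4)
vs w/In/h: Player II plays w → Player II plays In at [w] → (6, 4)
vs z/Out/k: Player II plays z → (4, 6)
vs z/Out/h: Player II plays z → (4, 6)
vs z/In/k: Player II plays z → (4, 6)
vs z/In/h: Player II plays z → (4, 6)

(6,0) (5,4) (6,4) (6,4) (4,6) (4,6) (4,6) (4,6)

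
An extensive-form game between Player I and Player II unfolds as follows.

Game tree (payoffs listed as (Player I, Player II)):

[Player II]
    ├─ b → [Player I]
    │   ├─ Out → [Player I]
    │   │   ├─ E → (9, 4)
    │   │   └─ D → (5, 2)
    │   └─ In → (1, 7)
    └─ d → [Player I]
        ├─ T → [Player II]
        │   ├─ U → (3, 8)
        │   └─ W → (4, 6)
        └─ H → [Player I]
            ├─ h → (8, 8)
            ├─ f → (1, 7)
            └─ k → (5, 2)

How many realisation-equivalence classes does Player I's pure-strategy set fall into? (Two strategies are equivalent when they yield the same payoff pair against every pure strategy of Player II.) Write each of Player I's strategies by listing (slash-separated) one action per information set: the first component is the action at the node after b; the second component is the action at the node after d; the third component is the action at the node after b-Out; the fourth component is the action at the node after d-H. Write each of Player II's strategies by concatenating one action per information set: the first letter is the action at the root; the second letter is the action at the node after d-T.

Player I has 24 pure strategies: Out/T/E/h, Out/T/E/f, Out/T/E/k, Out/T/D/h, Out/T/D/f, Out/T/D/k, Out/H/E/h, Out/H/E/f, Out/H/E/k, Out/H/D/h, Out/H/D/f, Out/H/D/k, In/T/E/h, In/T/E/f, In/T/E/k, In/T/D/h, In/T/D/f, In/T/D/k, In/H/E/h, In/H/E/f, In/H/E/k, In/H/D/h, In/H/D/f, In/H/D/k. Columns: bU, bW, dU, dW.
{Out/T/E/h, Out/T/E/f, Out/T/E/k} → row (9,4) (9,4) (3,8) (4,6)
{Out/T/D/h, Out/T/D/f, Out/T/D/k} → row (5,2) (5,2) (3,8) (4,6)
{Out/H/E/h} → row (9,4) (9,4) (8,8) (8,8)
{Out/H/E/f} → row (9,4) (9,4) (1,7) (1,7)
{Out/H/E/k} → row (9,4) (9,4) (5,2) (5,2)
{Out/H/D/h} → row (5,2) (5,2) (8,8) (8,8)
{Out/H/D/f} → row (5,2) (5,2) (1,7) (1,7)
{Out/H/D/k} → row (5,2) (5,2) (5,2) (5,2)
{In/T/E/h, In/T/E/f, In/T/E/k, In/T/D/h, In/T/D/f, In/T/D/k} → row (1,7) (1,7) (3,8) (4,6)
{In/H/E/h, In/H/D/h} → row (1,7) (1,7) (8,8) (8,8)
{In/H/E/f, In/H/D/f} → row (1,7) (1,7) (1,7) (1,7)
{In/H/E/k, In/H/D/k} → row (1,7) (1,7) (5,2) (5,2)
That's 12 distinct rows out of 24 strategies.

12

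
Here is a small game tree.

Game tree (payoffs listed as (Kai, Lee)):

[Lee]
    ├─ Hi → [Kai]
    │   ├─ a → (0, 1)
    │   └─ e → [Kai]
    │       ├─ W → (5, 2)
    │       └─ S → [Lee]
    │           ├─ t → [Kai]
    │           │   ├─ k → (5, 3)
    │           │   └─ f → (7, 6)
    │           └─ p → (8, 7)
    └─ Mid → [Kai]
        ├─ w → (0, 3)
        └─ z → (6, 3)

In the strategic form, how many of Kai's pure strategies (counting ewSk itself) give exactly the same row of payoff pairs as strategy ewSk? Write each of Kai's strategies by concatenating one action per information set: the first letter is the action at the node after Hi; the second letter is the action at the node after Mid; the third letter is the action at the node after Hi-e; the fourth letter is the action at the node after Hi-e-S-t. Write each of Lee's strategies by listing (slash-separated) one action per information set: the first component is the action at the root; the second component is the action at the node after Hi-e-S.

Row for ewSk (columns Hi/t, Hi/p, Mid/t, Mid/p): (5,3) (8,7) (0,3) (0,3).
Every one of Kai's information sets is on the play path for some reply by Lee when Kai follows ewSk.
Changing the action at any of them therefore changes at least one column, so only ewSk itself gives this row.

1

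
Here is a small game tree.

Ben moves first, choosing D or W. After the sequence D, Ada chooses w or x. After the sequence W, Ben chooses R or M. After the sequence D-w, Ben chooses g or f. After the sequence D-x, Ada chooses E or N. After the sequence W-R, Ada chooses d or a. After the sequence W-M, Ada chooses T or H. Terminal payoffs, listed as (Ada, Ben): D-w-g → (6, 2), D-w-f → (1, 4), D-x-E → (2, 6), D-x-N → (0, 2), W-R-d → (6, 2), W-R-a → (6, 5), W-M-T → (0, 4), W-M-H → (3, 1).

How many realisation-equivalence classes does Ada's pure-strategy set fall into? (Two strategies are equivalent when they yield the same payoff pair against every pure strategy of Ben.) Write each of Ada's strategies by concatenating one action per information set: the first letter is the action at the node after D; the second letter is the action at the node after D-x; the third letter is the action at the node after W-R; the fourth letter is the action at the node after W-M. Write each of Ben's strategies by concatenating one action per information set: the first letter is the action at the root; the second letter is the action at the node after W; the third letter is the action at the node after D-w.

Ada has 16 pure strategies: wEdT, wEdH, wEaT, wEaH, wNdT, wNdH, wNaT, wNaH, xEdT, xEdH, xEaT, xEaH, xNdT, xNdH, xNaT, xNaH. Columns: DRg, DRf, DMg, DMf, WRg, WRf, WMg, WMf.
{wEdT, wNdT} → row (6,2) (1,4) (6,2) (1,4) (6,2) (6,2) (0,4) (0,4)
{wEdH, wNdH} → row (6,2) (1,4) (6,2) (1,4) (6,2) (6,2) (3,1) (3,1)
{wEaT, wNaT} → row (6,2) (1,4) (6,2) (1,4) (6,5) (6,5) (0,4) (0,4)
{wEaH, wNaH} → row (6,2) (1,4) (6,2) (1,4) (6,5) (6,5) (3,1) (3,1)
{xEdT} → row (2,6) (2,6) (2,6) (2,6) (6,2) (6,2) (0,4) (0,4)
{xEdH} → row (2,6) (2,6) (2,6) (2,6) (6,2) (6,2) (3,1) (3,1)
{xEaT} → row (2,6) (2,6) (2,6) (2,6) (6,5) (6,5) (0,4) (0,4)
{xEaH} → row (2,6) (2,6) (2,6) (2,6) (6,5) (6,5) (3,1) (3,1)
{xNdT} → row (0,2) (0,2) (0,2) (0,2) (6,2) (6,2) (0,4) (0,4)
{xNdH} → row (0,2) (0,2) (0,2) (0,2) (6,2) (6,2) (3,1) (3,1)
{xNaT} → row (0,2) (0,2) (0,2) (0,2) (6,5) (6,5) (0,4) (0,4)
{xNaH} → row (0,2) (0,2) (0,2) (0,2) (6,5) (6,5) (3,1) (3,1)
That's 12 distinct rows out of 16 strategies.

12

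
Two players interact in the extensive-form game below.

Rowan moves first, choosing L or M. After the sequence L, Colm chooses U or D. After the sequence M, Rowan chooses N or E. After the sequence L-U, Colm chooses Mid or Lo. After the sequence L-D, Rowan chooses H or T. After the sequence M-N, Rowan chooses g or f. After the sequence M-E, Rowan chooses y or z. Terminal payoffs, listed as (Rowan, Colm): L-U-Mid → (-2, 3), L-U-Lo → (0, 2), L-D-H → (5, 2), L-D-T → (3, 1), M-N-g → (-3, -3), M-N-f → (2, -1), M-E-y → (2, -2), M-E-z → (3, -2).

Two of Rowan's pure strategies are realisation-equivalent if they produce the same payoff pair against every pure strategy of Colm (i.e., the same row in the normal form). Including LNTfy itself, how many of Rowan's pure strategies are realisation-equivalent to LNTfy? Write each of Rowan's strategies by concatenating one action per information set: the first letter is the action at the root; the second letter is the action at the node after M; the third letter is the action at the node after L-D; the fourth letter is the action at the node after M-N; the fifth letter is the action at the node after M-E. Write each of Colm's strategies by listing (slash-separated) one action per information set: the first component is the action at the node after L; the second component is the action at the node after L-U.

8

Row for LNTfy (columns U/Mid, U/Lo, D/Mid, D/Lo): (-2,3) (0,2) (3,1) (3,1).
Under LNTfy, Rowan's choice at the node after M and at the node after M-N and at the node after M-E can never be reached regardless of what Colm does, so varying those choices leaves every outcome unchanged.
Holding the reachable choices fixed and varying the unreachable ones freely already gives 2 × 2 × 2 = 8 equivalent strategies.
No other strategy reproduces this row, so those 8 are the full class: LNTgy, LNTgz, LNTfy, LNTfz, LETgy, LETgz, LETfy, LETfz.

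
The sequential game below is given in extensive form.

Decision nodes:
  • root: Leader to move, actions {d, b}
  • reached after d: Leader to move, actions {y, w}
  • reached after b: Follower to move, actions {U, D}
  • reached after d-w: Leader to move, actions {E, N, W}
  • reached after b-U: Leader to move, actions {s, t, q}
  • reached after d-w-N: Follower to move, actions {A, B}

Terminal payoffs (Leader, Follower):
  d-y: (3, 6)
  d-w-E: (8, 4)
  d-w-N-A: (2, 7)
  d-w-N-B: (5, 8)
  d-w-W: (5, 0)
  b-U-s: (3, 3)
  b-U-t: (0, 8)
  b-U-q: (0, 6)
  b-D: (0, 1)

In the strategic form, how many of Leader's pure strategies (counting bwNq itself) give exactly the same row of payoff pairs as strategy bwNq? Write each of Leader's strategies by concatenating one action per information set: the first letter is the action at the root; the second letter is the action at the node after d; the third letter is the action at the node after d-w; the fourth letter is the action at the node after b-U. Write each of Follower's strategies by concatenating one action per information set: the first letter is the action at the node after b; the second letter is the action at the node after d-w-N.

Row for bwNq (columns UA, UB, DA, DB): (0,6) (0,6) (0,1) (0,1).
Under bwNq, Leader's choice at the node after d and at the node after d-w can never be reached regardless of what Follower does, so varying those choices leaves every outcome unchanged.
Holding the reachable choices fixed and varying the unreachable ones freely already gives 2 × 3 = 6 equivalent strategies.
No other strategy reproduces this row, so those 6 are the full class: byEq, byNq, byWq, bwEq, bwNq, bwWq.

6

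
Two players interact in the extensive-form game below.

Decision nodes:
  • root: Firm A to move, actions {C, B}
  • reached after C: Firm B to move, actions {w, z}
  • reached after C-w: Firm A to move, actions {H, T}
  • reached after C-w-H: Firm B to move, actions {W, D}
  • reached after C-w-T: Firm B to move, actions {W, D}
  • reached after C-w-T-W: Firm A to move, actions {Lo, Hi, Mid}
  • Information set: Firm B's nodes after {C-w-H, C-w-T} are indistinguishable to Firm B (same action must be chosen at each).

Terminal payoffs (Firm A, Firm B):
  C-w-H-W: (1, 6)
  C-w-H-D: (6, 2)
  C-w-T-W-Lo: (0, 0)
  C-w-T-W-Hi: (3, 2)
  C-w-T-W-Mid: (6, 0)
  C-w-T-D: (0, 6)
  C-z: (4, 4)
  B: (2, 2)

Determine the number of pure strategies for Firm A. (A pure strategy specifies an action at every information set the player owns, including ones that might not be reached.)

12

Firm A owns the root with actions {C, B} — two choices.
Firm A owns the node after C-w with actions {H, T} — two choices.
Firm A owns the node after C-w-T-W with actions {Lo, Hi, Mid} — three choices.
A pure strategy fixes one action at each information set independently, so the count is the product 2 × 2 × 3 = 12.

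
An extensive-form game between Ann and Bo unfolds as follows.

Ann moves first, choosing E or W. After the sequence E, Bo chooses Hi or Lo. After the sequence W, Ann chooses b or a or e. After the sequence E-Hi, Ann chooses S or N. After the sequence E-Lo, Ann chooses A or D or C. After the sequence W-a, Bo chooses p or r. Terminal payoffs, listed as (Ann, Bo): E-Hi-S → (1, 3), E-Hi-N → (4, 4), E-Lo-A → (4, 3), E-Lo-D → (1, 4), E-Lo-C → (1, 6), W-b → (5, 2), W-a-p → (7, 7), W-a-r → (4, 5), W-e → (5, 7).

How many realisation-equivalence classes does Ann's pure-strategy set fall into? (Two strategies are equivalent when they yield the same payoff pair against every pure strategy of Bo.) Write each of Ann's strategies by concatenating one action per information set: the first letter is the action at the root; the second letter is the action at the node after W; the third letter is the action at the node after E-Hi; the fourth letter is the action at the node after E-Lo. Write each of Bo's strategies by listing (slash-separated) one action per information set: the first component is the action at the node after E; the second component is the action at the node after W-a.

Ann has 36 pure strategies: EbSA, EbSD, EbSC, EbNA, EbND, EbNC, EaSA, EaSD, EaSC, EaNA, EaND, EaNC, EeSA, EeSD, EeSC, EeNA, EeND, EeNC, WbSA, WbSD, WbSC, WbNA, WbND, WbNC, WaSA, WaSD, WaSC, WaNA, WaND, WaNC, WeSA, WeSD, WeSC, WeNA, WeND, WeNC. Columns: Hi/p, Hi/r, Lo/p, Lo/r.
{EbSA, EaSA, EeSA} → row (1,3) (1,3) (4,3) (4,3)
{EbSD, EaSD, EeSD} → row (1,3) (1,3) (1,4) (1,4)
{EbSC, EaSC, EeSC} → row (1,3) (1,3) (1,6) (1,6)
{EbNA, EaNA, EeNA} → row (4,4) (4,4) (4,3) (4,3)
{EbND, EaND, EeND} → row (4,4) (4,4) (1,4) (1,4)
{EbNC, EaNC, EeNC} → row (4,4) (4,4) (1,6) (1,6)
{WbSA, WbSD, WbSC, WbNA, WbND, WbNC} → row (5,2) (5,2) (5,2) (5,2)
{WaSA, WaSD, WaSC, WaNA, WaND, WaNC} → row (7,7) (4,5) (7,7) (4,5)
{WeSA, WeSD, WeSC, WeNA, WeND, WeNC} → row (5,7) (5,7) (5,7) (5,7)
That's 9 distinct rows out of 36 strategies.

9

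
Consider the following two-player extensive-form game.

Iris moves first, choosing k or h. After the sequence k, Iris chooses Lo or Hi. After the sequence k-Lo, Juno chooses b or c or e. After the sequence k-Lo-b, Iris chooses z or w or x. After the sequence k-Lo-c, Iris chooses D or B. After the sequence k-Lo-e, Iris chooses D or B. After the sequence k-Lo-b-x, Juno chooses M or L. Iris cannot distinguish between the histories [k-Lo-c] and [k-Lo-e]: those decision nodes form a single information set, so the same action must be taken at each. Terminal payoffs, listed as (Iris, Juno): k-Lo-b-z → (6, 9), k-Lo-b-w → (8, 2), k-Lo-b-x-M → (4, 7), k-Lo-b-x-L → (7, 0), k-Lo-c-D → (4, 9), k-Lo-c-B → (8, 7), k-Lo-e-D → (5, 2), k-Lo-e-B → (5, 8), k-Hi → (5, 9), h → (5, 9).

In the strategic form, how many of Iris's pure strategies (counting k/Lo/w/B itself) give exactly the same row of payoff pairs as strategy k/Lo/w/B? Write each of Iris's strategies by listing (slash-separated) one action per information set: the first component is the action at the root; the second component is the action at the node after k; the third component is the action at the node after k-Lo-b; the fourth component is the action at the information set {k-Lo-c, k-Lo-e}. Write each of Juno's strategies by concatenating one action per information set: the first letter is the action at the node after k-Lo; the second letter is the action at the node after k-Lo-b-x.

1

Row for k/Lo/w/B (columns bM, bL, cM, cL, eM, eL): (8,2) (8,2) (8,7) (8,7) (5,8) (5,8).
Every one of Iris's information sets is on the play path for some reply by Juno when Iris follows k/Lo/w/B.
Changing the action at any of them therefore changes at least one column, so only k/Lo/w/B itself gives this row.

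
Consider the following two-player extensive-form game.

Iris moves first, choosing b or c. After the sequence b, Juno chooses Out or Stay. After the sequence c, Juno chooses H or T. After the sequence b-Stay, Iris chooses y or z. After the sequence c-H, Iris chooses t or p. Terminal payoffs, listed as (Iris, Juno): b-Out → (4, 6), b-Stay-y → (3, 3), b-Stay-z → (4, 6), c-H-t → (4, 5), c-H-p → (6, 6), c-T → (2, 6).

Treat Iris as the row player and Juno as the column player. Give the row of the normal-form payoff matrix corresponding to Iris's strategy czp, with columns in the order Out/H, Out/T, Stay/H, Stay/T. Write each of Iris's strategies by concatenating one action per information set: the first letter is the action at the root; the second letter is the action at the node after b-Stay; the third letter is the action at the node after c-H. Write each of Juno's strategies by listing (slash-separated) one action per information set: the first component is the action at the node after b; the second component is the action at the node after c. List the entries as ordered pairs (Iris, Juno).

vs Out/H: Iris plays c → Juno plays H at [c] → Iris plays p at [c-H] → (6, 6)
vs Out/T: Iris plays c → Juno plays T at [c] → (2, 6)
vs Stay/H: Iris plays c → Juno plays H at [c] → Iris plays p at [c-H] → (6, 6)
vs Stay/T: Iris plays c → Juno plays T at [c] → (2, 6)

(6,6) (2,6) (6,6) (2,6)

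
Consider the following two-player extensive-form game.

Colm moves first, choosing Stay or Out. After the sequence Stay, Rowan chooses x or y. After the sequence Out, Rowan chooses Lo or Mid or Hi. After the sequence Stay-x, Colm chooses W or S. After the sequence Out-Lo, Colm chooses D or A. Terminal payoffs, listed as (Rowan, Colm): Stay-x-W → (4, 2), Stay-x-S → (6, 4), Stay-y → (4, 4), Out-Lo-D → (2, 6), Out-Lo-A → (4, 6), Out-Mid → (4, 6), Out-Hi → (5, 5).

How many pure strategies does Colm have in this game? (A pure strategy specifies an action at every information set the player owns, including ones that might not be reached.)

8

Colm owns the root with actions {Stay, Out} — two choices.
Colm owns the node after Stay-x with actions {W, S} — two choices.
Colm owns the node after Out-Lo with actions {D, A} — two choices.
A pure strategy fixes one action at each information set independently, so the count is the product 2 × 2 × 2 = 8.
(For reference, Rowan has 6 pure strategies, giving a 8×6 normal-form matrix.)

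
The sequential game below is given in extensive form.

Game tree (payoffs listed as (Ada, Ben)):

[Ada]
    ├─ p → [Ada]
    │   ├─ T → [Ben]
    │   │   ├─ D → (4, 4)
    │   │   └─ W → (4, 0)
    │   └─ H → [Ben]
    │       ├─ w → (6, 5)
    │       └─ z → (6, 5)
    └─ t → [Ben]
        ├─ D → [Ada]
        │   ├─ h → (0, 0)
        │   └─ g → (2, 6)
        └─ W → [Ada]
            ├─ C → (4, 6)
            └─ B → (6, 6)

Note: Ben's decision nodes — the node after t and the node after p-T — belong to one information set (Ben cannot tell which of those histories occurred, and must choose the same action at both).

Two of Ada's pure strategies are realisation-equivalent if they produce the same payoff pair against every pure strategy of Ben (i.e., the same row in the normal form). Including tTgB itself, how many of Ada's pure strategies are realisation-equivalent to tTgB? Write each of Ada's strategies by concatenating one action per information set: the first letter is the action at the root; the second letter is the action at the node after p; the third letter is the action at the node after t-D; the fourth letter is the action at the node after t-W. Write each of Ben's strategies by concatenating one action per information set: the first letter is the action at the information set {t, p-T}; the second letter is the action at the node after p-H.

Row for tTgB (columns Dw, Dz, Ww, Wz): (2,6) (2,6) (6,6) (6,6).
Under tTgB, Ada's choice at the node after p can never be reached regardless of what Ben does, so varying those choices leaves every outcome unchanged.
Holding the reachable choices fixed and varying the unreachable one freely already gives 2 equivalent strategies.
No other strategy reproduces this row, so those 2 are the full class: tTgB, tHgB.

2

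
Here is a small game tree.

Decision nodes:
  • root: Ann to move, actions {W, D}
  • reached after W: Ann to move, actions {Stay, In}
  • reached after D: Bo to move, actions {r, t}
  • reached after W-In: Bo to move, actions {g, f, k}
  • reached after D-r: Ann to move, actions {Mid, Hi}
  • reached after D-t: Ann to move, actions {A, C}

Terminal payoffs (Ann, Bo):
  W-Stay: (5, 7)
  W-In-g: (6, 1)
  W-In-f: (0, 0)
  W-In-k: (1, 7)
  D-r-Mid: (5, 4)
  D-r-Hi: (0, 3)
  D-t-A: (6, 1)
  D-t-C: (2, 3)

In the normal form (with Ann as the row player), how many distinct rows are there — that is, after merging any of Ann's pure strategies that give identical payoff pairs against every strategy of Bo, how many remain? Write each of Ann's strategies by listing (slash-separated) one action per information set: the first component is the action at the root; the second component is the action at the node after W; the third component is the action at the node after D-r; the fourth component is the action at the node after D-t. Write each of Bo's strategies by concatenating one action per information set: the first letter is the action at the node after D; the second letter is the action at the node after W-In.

6

Ann has 16 pure strategies: W/Stay/Mid/A, W/Stay/Mid/C, W/Stay/Hi/A, W/Stay/Hi/C, W/In/Mid/A, W/In/Mid/C, W/In/Hi/A, W/In/Hi/C, D/Stay/Mid/A, D/Stay/Mid/C, D/Stay/Hi/A, D/Stay/Hi/C, D/In/Mid/A, D/In/Mid/C, D/In/Hi/A, D/In/Hi/C. Columns: rg, rf, rk, tg, tf, tk.
{W/Stay/Mid/A, W/Stay/Mid/C, W/Stay/Hi/A, W/Stay/Hi/C} → row (5,7) (5,7) (5,7) (5,7) (5,7) (5,7)
{W/In/Mid/A, W/In/Mid/C, W/In/Hi/A, W/In/Hi/C} → row (6,1) (0,0) (1,7) (6,1) (0,0) (1,7)
{D/Stay/Mid/A, D/In/Mid/A} → row (5,4) (5,4) (5,4) (6,1) (6,1) (6,1)
{D/Stay/Mid/C, D/In/Mid/C} → row (5,4) (5,4) (5,4) (2,3) (2,3) (2,3)
{D/Stay/Hi/A, D/In/Hi/A} → row (0,3) (0,3) (0,3) (6,1) (6,1) (6,1)
{D/Stay/Hi/C, D/In/Hi/C} → row (0,3) (0,3) (0,3) (2,3) (2,3) (2,3)
That's 6 distinct rows out of 16 strategies.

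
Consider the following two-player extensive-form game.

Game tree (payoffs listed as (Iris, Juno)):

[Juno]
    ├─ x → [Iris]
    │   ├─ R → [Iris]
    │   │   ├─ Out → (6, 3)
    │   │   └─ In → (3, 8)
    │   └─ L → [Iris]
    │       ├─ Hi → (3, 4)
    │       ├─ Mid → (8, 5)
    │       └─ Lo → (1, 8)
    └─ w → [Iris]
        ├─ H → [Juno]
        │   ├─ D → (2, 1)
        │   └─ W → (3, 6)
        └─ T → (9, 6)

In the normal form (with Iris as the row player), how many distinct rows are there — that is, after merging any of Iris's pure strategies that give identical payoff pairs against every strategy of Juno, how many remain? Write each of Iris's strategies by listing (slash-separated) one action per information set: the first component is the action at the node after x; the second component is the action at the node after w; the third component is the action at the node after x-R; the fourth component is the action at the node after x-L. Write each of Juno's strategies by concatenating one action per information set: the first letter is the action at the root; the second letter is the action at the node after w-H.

10

Iris has 24 pure strategies: R/H/Out/Hi, R/H/Out/Mid, R/H/Out/Lo, R/H/In/Hi, R/H/In/Mid, R/H/In/Lo, R/T/Out/Hi, R/T/Out/Mid, R/T/Out/Lo, R/T/In/Hi, R/T/In/Mid, R/T/In/Lo, L/H/Out/Hi, L/H/Out/Mid, L/H/Out/Lo, L/H/In/Hi, L/H/In/Mid, L/H/In/Lo, L/T/Out/Hi, L/T/Out/Mid, L/T/Out/Lo, L/T/In/Hi, L/T/In/Mid, L/T/In/Lo. Columns: xD, xW, wD, wW.
{R/H/Out/Hi, R/H/Out/Mid, R/H/Out/Lo} → row (6,3) (6,3) (2,1) (3,6)
{R/H/In/Hi, R/H/In/Mid, R/H/In/Lo} → row (3,8) (3,8) (2,1) (3,6)
{R/T/Out/Hi, R/T/Out/Mid, R/T/Out/Lo} → row (6,3) (6,3) (9,6) (9,6)
{R/T/In/Hi, R/T/In/Mid, R/T/In/Lo} → row (3,8) (3,8) (9,6) (9,6)
{L/H/Out/Hi, L/H/In/Hi} → row (3,4) (3,4) (2,1) (3,6)
{L/H/Out/Mid, L/H/In/Mid} → row (8,5) (8,5) (2,1) (3,6)
{L/H/Out/Lo, L/H/In/Lo} → row (1,8) (1,8) (2,1) (3,6)
{L/T/Out/Hi, L/T/In/Hi} → row (3,4) (3,4) (9,6) (9,6)
{L/T/Out/Mid, L/T/In/Mid} → row (8,5) (8,5) (9,6) (9,6)
{L/T/Out/Lo, L/T/In/Lo} → row (1,8) (1,8) (9,6) (9,6)
That's 10 distinct rows out of 24 strategies.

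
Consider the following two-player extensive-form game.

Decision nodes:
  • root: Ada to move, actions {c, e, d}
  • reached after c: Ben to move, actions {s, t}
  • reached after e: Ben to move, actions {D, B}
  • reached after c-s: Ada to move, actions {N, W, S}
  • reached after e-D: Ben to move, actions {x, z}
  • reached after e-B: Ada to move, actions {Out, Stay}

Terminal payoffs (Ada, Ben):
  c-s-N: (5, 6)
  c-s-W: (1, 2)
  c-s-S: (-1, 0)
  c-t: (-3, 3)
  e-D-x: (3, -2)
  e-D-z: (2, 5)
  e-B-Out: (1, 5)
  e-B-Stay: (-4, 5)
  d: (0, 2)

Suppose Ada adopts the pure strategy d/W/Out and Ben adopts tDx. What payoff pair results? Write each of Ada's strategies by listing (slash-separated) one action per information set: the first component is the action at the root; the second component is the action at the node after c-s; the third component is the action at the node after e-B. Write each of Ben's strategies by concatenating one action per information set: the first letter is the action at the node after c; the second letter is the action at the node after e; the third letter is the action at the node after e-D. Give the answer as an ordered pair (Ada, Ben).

Trace the play path from the root:
  Ada plays d
→ terminal payoff (0, 2).
(Ada's choice at the node after c-s is never reached on this path, so it doesn't affect the outcome.)

(0, 2)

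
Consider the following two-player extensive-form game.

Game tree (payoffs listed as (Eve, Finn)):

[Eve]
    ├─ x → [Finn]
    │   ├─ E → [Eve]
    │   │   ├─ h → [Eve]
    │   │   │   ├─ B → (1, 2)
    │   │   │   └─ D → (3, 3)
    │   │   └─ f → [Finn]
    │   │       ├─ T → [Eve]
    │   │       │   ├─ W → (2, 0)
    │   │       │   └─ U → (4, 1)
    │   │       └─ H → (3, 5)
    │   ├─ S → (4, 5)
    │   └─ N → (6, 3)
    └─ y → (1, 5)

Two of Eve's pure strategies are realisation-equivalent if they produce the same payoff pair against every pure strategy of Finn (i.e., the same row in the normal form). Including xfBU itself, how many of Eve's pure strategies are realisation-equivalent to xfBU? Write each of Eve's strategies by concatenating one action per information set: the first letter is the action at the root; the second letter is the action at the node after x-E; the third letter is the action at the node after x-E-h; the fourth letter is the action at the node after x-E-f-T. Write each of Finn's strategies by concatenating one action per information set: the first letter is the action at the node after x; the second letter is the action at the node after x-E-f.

2

Row for xfBU (columns ET, EH, ST, SH, NT, NH): (4,1) (3,5) (4,5) (4,5) (6,3) (6,3).
Under xfBU, Eve's choice at the node after x-E-h can never be reached regardless of what Finn does, so varying those choices leaves every outcome unchanged.
Holding the reachable choices fixed and varying the unreachable one freely already gives 2 equivalent strategies.
No other strategy reproduces this row, so those 2 are the full class: xfBU, xfDU.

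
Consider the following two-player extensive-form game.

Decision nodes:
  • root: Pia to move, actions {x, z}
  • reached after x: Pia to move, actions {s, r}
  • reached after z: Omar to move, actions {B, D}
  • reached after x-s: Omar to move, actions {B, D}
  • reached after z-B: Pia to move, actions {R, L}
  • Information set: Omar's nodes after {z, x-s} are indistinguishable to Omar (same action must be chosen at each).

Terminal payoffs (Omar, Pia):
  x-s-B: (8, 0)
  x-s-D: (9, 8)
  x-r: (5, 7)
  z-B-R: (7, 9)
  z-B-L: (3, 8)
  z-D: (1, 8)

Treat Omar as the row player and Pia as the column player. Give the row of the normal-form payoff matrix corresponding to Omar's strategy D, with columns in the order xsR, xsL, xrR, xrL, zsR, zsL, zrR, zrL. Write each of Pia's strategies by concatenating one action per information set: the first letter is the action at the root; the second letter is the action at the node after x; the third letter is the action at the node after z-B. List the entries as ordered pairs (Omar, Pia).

(9,8) (9,8) (5,7) (5,7) (1,8) (1,8) (1,8) (1,8)

vs xsR: Pia plays x → Pia plays s at [x] → Omar plays D at [x-s] → (9, 8)
vs xsL: Pia plays x → Pia plays s at [x] → Omar plays D at [x-s] → (9, 8)
vs xrR: Pia plays x → Pia plays r at [x] → (5, 7)
vs xrL: Pia plays x → Pia plays r at [x] → (5, 7)
vs zsR: Pia plays z → Omar plays D at [z] → (1, 8)
vs zsL: Pia plays z → Omar plays D at [z] → (1, 8)
vs zrR: Pia plays z → Omar plays D at [z] → (1, 8)
vs zrL: Pia plays z → Omar plays D at [z] → (1, 8)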